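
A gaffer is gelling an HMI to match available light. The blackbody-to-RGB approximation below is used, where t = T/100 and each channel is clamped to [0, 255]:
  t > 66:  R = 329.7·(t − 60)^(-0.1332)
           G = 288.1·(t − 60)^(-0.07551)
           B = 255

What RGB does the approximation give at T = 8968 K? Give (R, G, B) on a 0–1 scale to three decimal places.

(0.823, 0.875, 1.000)

t = 8968/100 = 89.68; the t > 66 branch applies.
R = 329.7·(89.68 − 60)^(-0.1332) = 329.7·29.68^(-0.1332) = 329.7·0.63660 = 209.888.
G = 288.1·(89.68 − 60)^(-0.07551) = 288.1·29.68^(-0.07551) = 288.1·0.77413 = 223.027.
B = 255 by definition for t > 66.
Dividing each by 255: (0.8231, 0.8746, 1.0000) → (0.823, 0.875, 1.000).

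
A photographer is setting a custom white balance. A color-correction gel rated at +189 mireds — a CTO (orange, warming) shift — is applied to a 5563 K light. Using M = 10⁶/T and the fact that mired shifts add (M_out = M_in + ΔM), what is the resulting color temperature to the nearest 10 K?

M_in = 10⁶/5563 = 179.76 mireds.
M_out = 179.76 + (+189) = 368.76 mireds.
T_out = 10⁶/368.76 = 2711.8 K → 2710 K.

2710 K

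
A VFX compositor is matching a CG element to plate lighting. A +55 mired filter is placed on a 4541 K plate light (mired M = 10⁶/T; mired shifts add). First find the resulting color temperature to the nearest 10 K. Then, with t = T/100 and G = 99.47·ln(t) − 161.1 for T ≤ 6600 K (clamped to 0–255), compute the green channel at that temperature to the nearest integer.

196

M_in = 10⁶/4541 = 220.22; M_out = 220.22 + (+55) = 275.22.
T_out = 10⁶/275.22 = 3633.5 K → 3630 K; t = 36.3.
G = 99.47·ln 36.3 − 161.1 = 99.47·3.5918 − 161.1 = 196.178.
Rounded: 196.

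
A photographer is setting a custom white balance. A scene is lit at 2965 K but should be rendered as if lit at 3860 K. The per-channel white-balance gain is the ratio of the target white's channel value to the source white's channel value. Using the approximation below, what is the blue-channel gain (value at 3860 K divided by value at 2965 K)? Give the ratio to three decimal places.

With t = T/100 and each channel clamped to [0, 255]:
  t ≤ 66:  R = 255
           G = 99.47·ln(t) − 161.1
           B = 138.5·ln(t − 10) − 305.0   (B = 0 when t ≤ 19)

At 2965 K (t = 29.65):
  B = 138.5·ln(29.65 − 10) − 305.0 = 138.5·ln 19.65 − 305.0 = 138.5·2.9781 − 305.0 = 107.464.
At 3860 K (t = 38.6):
  B = 138.5·ln(38.6 − 10) − 305.0 = 138.5·ln 28.6 − 305.0 = 138.5·3.3534 − 305.0 = 159.447.
Gain = 159.447 / 107.464 = 1.4837 → 1.484.

1.484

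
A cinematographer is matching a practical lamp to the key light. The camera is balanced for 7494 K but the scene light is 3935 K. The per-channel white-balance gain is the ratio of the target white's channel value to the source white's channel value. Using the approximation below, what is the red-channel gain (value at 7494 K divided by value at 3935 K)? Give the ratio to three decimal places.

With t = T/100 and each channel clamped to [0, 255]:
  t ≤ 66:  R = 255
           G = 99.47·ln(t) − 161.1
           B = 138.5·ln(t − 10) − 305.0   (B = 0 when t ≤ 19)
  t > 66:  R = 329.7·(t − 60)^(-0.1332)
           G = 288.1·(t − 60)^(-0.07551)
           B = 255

At 3935 K (t = 39.35):
  R = 255 by definition for t ≤ 66.
At 7494 K (t = 74.94):
  R = 329.7·(74.94 − 60)^(-0.1332) = 329.7·14.94^(-0.1332) = 329.7·0.69755 = 229.983.
Gain = 229.983 / 255.000 = 0.9019 → 0.902.

0.902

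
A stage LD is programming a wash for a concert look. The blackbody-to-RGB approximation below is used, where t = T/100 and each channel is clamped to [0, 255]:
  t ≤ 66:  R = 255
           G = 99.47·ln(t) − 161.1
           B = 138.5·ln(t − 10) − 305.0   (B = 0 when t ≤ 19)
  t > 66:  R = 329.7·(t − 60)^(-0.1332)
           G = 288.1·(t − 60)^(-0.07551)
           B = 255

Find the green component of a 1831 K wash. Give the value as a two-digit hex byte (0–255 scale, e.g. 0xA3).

t = 1831/100 = 18.31; the t ≤ 66 branch applies.
G = 99.47·ln 18.31 − 161.1 = 99.47·2.9074 − 161.1 = 128.104.
Rounded: 128; in hex, 0x80.

0x80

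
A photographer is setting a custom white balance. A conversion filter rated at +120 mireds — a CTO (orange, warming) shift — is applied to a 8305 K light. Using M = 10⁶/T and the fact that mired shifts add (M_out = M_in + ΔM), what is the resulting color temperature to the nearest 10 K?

4160 K

M_in = 10⁶/8305 = 120.41 mireds.
M_out = 120.41 + (+120) = 240.41 mireds.
T_out = 10⁶/240.41 = 4159.6 K → 4160 K.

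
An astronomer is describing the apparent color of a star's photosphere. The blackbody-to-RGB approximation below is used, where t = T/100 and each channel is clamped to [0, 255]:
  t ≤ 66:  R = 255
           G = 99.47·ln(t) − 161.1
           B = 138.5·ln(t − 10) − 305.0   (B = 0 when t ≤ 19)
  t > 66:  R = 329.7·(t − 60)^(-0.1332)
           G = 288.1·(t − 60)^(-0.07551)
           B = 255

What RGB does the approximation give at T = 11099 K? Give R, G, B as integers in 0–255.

t = 11099/100 = 110.99; the t > 66 branch applies.
R = 329.7·(110.99 − 60)^(-0.1332) = 329.7·50.99^(-0.1332) = 329.7·0.59233 = 195.291.
G = 288.1·(110.99 − 60)^(-0.07551) = 288.1·50.99^(-0.07551) = 288.1·0.74314 = 214.097.
B = 255 by definition for t > 66.
Rounded: (195, 214, 255).

R=195, G=214, B=255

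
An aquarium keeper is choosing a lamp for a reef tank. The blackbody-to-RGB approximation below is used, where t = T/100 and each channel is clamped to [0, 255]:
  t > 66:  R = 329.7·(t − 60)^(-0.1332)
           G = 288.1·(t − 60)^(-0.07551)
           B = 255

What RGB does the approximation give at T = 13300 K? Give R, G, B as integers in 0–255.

t = 13300/100 = 133; the t > 66 branch applies.
R = 329.7·(133 − 60)^(-0.1332) = 329.7·73^(-0.1332) = 329.7·0.56468 = 186.176.
G = 288.1·(133 − 60)^(-0.07551) = 288.1·73^(-0.07551) = 288.1·0.72327 = 208.374.
B = 255 by definition for t > 66.
Rounded: (186, 208, 255).

R=186, G=208, B=255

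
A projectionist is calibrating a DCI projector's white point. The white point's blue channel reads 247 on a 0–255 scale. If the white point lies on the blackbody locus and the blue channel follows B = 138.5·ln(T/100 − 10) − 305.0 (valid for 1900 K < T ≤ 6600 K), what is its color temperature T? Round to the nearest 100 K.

ln(t − 10) = (247 + 305.0) / 138.5 = 3.9856.
t − 10 = e^3.9856 = 53.815, so t = 63.815.
T = 100·t = 6382 K → 6400 K to the nearest 100 K.

6400 K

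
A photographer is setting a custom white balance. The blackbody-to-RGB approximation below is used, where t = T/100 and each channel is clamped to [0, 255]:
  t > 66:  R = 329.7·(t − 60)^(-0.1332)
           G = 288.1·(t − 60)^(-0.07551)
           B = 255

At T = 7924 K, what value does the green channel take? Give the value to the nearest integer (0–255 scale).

230

t = 7924/100 = 79.24; the t > 66 branch applies.
G = 288.1·(79.24 − 60)^(-0.07551) = 288.1·19.24^(-0.07551) = 288.1·0.79989 = 230.448.
Rounded: 230.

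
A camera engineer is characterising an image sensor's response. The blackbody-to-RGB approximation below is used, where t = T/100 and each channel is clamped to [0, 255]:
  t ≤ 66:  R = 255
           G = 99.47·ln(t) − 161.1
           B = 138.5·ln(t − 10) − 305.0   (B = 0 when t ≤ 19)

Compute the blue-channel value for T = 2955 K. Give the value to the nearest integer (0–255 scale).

t = 2955/100 = 29.55; the t ≤ 66 branch applies.
B = 138.5·ln(29.55 − 10) − 305.0 = 138.5·ln 19.55 − 305.0 = 138.5·2.9730 − 305.0 = 106.757.
Rounded: 107.

107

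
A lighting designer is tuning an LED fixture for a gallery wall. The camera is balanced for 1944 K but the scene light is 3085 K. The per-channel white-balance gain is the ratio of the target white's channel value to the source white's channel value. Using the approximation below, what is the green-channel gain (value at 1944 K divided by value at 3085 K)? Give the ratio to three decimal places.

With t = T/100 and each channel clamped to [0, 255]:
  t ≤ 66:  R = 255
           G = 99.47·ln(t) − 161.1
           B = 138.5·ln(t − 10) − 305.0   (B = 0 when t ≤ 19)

At 3085 K (t = 30.85):
  G = 99.47·ln 30.85 − 161.1 = 99.47·3.4291 − 161.1 = 179.996.
At 1944 K (t = 19.44):
  G = 99.47·ln 19.44 − 161.1 = 99.47·2.9673 − 161.1 = 134.061.
Gain = 134.061 / 179.996 = 0.7448 → 0.745.

0.745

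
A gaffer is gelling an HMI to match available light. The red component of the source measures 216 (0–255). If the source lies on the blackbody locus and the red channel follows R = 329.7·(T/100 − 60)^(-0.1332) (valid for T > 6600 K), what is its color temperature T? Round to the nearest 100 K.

(t − 60)^(-0.1332) = 216/329.7 = 0.65514.
t − 60 = 0.65514^(1/-0.1332) = 0.65514^(-7.508) = 23.926, so t = 83.926.
T = 100·t = 8393 K → 8400 K to the nearest 100 K.

8400 K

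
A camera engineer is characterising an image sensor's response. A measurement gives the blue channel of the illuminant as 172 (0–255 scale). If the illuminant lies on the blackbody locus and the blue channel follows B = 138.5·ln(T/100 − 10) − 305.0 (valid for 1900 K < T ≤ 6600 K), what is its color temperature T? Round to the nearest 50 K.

ln(t − 10) = (172 + 305.0) / 138.5 = 3.4440.
t − 10 = e^3.4440 = 31.313, so t = 41.313.
T = 100·t = 4131 K → 4150 K to the nearest 50 K.

4150 K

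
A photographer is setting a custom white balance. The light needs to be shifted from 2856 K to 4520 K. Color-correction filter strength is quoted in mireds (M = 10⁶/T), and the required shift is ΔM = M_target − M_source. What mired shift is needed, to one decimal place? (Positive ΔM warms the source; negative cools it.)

-128.9 mireds

M_source = 10⁶/2856 = 350.140; M_target = 10⁶/4520 = 221.239.
ΔM = 221.239 − 350.140 = -128.901 → -128.9 mireds, a cooling shift.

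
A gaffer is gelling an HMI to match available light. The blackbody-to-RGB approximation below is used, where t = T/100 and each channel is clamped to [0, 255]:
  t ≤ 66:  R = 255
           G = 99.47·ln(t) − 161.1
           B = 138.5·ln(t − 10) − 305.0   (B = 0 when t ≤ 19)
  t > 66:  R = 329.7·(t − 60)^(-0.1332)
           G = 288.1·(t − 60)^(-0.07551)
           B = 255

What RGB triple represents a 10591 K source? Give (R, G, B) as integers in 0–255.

t = 10591/100 = 105.91; the t > 66 branch applies.
R = 329.7·(105.91 − 60)^(-0.1332) = 329.7·45.91^(-0.1332) = 329.7·0.60067 = 198.040.
G = 288.1·(105.91 − 60)^(-0.07551) = 288.1·45.91^(-0.07551) = 288.1·0.74905 = 215.801.
B = 255 by definition for t > 66.
Rounded: (198, 216, 255).

(198, 216, 255)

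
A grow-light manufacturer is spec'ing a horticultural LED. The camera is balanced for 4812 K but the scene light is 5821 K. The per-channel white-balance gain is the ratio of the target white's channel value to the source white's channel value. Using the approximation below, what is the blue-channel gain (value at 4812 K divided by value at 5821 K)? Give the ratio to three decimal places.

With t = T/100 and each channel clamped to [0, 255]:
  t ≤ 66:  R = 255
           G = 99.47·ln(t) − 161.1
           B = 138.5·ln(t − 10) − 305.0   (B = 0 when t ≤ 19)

0.860

At 5821 K (t = 58.21):
  B = 138.5·ln(58.21 − 10) − 305.0 = 138.5·ln 48.21 − 305.0 = 138.5·3.8756 − 305.0 = 231.766.
At 4812 K (t = 48.12):
  B = 138.5·ln(48.12 − 10) − 305.0 = 138.5·ln 38.12 − 305.0 = 138.5·3.6407 − 305.0 = 199.242.
Gain = 199.242 / 231.766 = 0.8597 → 0.860.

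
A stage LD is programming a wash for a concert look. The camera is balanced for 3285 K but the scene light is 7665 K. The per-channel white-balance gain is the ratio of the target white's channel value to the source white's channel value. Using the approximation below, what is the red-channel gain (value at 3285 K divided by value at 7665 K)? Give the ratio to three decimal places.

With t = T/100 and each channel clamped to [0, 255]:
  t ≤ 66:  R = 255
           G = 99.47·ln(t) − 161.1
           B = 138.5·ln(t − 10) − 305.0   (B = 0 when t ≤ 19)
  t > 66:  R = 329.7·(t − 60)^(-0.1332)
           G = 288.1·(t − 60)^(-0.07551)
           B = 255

At 7665 K (t = 76.65):
  R = 329.7·(76.65 − 60)^(-0.1332) = 329.7·16.65^(-0.1332) = 329.7·0.68756 = 226.687.
At 3285 K (t = 32.85):
  R = 255 by definition for t ≤ 66.
Gain = 255.000 / 226.687 = 1.1249 → 1.125.

1.125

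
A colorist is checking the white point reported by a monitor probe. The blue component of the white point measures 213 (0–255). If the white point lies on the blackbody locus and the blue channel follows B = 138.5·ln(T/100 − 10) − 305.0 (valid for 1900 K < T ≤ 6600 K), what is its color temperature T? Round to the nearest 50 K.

ln(t − 10) = (213 + 305.0) / 138.5 = 3.7401.
t − 10 = e^3.7401 = 42.101, so t = 52.101.
T = 100·t = 5210 K → 5200 K to the nearest 50 K.

5200 K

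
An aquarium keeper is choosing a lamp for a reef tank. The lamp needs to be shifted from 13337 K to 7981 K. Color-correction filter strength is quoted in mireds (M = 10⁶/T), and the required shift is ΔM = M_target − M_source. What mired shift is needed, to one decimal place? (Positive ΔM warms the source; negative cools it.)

+50.3 mireds

M_source = 10⁶/13337 = 74.979; M_target = 10⁶/7981 = 125.298.
ΔM = 125.298 − 74.979 = 50.318 → +50.3 mireds, a warming shift.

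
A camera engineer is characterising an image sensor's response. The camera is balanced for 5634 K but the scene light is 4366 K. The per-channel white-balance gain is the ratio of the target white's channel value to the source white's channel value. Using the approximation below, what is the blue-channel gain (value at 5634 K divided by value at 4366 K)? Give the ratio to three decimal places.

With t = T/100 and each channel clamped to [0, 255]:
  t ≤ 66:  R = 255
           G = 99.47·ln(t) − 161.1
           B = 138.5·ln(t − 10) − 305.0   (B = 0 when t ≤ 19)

1.243

At 4366 K (t = 43.66):
  B = 138.5·ln(43.66 − 10) − 305.0 = 138.5·ln 33.66 − 305.0 = 138.5·3.5163 − 305.0 = 182.009.
At 5634 K (t = 56.34):
  B = 138.5·ln(56.34 − 10) − 305.0 = 138.5·ln 46.34 − 305.0 = 138.5·3.8360 − 305.0 = 226.287.
Gain = 226.287 / 182.009 = 1.2433 → 1.243.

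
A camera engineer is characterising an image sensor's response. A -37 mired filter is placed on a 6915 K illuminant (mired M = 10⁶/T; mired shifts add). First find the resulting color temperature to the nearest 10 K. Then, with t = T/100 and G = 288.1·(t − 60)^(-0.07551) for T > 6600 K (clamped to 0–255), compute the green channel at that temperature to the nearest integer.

221

M_in = 10⁶/6915 = 144.61; M_out = 144.61 + (-37) = 107.61.
T_out = 10⁶/107.61 = 9292.5 K → 9290 K; t = 92.9.
G = 288.1·(92.9 − 60)^(-0.07551) = 288.1·32.9^(-0.07551) = 288.1·0.76813 = 221.299.
Rounded: 221.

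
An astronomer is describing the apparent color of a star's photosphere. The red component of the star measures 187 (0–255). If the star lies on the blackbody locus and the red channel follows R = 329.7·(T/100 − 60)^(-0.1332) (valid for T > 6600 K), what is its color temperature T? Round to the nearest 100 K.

13100 K

(t − 60)^(-0.1332) = 187/329.7 = 0.56718.
t − 60 = 0.56718^(1/-0.1332) = 0.56718^(-7.508) = 70.620, so t = 130.620.
T = 100·t = 13062 K → 13100 K to the nearest 100 K.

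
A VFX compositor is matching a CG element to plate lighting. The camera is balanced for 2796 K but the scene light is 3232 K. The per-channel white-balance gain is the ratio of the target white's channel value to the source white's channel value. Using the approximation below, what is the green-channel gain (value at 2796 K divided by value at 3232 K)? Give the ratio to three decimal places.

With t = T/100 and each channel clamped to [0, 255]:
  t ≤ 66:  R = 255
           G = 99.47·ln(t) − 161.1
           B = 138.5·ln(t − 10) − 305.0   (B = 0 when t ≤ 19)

0.922

At 3232 K (t = 32.32):
  G = 99.47·ln 32.32 − 161.1 = 99.47·3.4757 − 161.1 = 184.627.
At 2796 K (t = 27.96):
  G = 99.47·ln 27.96 − 161.1 = 99.47·3.3308 − 161.1 = 170.212.
Gain = 170.212 / 184.627 = 0.9219 → 0.922.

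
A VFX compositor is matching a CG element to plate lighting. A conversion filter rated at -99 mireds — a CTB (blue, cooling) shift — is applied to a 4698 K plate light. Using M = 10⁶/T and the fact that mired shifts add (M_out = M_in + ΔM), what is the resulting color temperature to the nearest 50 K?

M_in = 10⁶/4698 = 212.86 mireds.
M_out = 212.86 + (-99) = 113.86 mireds.
T_out = 10⁶/113.86 = 8783.0 K → 8800 K.

8800 K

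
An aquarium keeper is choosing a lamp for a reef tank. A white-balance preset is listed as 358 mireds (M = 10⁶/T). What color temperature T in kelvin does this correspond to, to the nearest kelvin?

2793 K

T = 10⁶ / 358 = 2793.30 K → 2793 K.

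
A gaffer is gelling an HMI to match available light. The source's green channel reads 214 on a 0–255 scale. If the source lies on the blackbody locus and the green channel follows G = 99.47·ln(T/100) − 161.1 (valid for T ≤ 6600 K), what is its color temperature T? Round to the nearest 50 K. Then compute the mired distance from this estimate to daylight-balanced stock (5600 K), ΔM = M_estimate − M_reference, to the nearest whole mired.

+51 mireds

ln t = (214 + 161.1) / 99.47 = 3.7710.
t = e^3.7710 = 43.423.
T = 100·t = 4342 K → 4350 K to the nearest 50 K.
M_estimate = 10⁶/4350 = 229.89; M_reference = 10⁶/5600 = 178.57.
ΔM = 229.89 − 178.57 = 51.31 → +51 mireds.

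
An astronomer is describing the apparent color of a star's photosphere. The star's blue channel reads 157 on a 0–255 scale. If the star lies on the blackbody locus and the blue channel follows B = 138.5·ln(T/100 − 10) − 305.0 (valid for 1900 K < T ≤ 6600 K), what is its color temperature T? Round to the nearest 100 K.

ln(t − 10) = (157 + 305.0) / 138.5 = 3.3357.
t − 10 = e^3.3357 = 28.099, so t = 38.099.
T = 100·t = 3810 K → 3800 K to the nearest 100 K.

3800 K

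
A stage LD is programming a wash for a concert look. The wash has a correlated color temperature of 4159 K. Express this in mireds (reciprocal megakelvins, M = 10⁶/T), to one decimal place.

240.4 mireds

M = 10⁶ / 4159 = 240.442 → 240.4 mireds.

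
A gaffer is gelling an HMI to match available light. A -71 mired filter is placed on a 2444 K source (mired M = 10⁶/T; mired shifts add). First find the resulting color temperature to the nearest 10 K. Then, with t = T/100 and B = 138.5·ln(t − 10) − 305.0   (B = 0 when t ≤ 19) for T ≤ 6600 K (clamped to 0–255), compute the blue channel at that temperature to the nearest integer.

107

M_in = 10⁶/2444 = 409.17; M_out = 409.17 + (-71) = 338.17.
T_out = 10⁶/338.17 = 2957.1 K → 2960 K; t = 29.6.
B = 138.5·ln(29.6 − 10) − 305.0 = 138.5·ln 19.6 − 305.0 = 138.5·2.9755 − 305.0 = 107.111.
Rounded: 107.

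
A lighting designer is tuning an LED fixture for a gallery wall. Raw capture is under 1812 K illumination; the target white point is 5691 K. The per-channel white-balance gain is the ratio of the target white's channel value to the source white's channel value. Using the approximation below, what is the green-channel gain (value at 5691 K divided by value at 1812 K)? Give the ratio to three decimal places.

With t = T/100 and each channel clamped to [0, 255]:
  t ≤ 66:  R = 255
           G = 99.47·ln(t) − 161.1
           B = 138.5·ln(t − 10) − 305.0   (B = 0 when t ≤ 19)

At 1812 K (t = 18.12):
  G = 99.47·ln 18.12 − 161.1 = 99.47·2.8970 − 161.1 = 127.066.
At 5691 K (t = 56.91):
  G = 99.47·ln 56.91 − 161.1 = 99.47·4.0415 − 161.1 = 240.905.
Gain = 240.905 / 127.066 = 1.8959 → 1.896.

1.896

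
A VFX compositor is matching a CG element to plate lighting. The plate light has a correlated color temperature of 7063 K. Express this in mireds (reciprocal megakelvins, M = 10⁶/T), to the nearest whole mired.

142 mireds

M = 10⁶ / 7063 = 141.583 → 142 mireds.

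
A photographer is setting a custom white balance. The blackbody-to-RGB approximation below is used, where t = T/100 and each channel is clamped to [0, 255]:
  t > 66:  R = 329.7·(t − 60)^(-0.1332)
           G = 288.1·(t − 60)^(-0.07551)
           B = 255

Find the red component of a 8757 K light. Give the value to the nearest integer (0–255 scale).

t = 8757/100 = 87.57; the t > 66 branch applies.
R = 329.7·(87.57 − 60)^(-0.1332) = 329.7·27.57^(-0.1332) = 329.7·0.64289 = 211.959.
Rounded: 212.

212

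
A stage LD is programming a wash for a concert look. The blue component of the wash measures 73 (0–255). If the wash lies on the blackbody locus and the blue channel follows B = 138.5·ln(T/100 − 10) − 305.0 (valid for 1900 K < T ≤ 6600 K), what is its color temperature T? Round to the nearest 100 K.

2500 K

ln(t − 10) = (73 + 305.0) / 138.5 = 2.7292.
t − 10 = e^2.7292 = 15.321, so t = 25.321.
T = 100·t = 2532 K → 2500 K to the nearest 100 K.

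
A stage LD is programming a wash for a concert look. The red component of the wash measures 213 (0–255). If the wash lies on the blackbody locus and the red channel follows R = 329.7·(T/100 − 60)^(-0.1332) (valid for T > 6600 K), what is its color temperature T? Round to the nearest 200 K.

8600 K

(t − 60)^(-0.1332) = 213/329.7 = 0.64604.
t − 60 = 0.64604^(1/-0.1332) = 0.64604^(-7.508) = 26.575, so t = 86.575.
T = 100·t = 8657 K → 8600 K to the nearest 200 K.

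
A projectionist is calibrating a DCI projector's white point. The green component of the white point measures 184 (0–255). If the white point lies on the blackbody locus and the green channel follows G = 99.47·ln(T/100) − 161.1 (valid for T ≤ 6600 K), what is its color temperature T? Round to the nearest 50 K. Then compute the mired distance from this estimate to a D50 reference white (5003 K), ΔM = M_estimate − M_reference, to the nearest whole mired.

+113 mireds

ln t = (184 + 161.1) / 99.47 = 3.4694.
t = e^3.4694 = 32.117.
T = 100·t = 3212 K → 3200 K to the nearest 50 K.
M_estimate = 10⁶/3200 = 312.50; M_reference = 10⁶/5003 = 199.88.
ΔM = 312.50 − 199.88 = 112.62 → +113 mireds.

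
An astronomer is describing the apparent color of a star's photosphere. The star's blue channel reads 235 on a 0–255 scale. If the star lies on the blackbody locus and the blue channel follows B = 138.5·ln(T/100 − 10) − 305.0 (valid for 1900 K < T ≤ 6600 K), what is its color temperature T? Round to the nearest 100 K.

5900 K

ln(t − 10) = (235 + 305.0) / 138.5 = 3.8989.
t − 10 = e^3.8989 = 49.349, so t = 59.349.
T = 100·t = 5935 K → 5900 K to the nearest 100 K.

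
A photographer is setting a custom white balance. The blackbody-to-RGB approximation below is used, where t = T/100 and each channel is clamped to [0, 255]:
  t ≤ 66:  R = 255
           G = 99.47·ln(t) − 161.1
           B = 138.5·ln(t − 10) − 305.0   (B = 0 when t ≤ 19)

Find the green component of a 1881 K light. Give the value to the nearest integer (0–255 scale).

131

t = 1881/100 = 18.81; the t ≤ 66 branch applies.
G = 99.47·ln 18.81 − 161.1 = 99.47·2.9344 − 161.1 = 130.784.
Rounded: 131.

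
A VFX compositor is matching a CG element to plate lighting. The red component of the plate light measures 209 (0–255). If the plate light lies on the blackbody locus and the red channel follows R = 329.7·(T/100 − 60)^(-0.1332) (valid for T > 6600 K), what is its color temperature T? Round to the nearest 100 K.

(t − 60)^(-0.1332) = 209/329.7 = 0.63391.
t − 60 = 0.63391^(1/-0.1332) = 0.63391^(-7.508) = 30.639, so t = 90.639.
T = 100·t = 9064 K → 9100 K to the nearest 100 K.

9100 K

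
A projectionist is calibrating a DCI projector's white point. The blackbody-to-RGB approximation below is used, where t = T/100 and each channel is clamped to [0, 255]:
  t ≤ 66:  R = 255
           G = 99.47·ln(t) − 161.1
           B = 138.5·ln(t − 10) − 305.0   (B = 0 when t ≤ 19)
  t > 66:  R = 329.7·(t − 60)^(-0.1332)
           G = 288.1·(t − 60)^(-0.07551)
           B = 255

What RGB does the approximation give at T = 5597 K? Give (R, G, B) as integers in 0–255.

t = 5597/100 = 55.97; the t ≤ 66 branch applies.
R = 255 by definition for t ≤ 66.
G = 99.47·ln 55.97 − 161.1 = 99.47·4.0248 − 161.1 = 239.248.
B = 138.5·ln(55.97 − 10) − 305.0 = 138.5·ln 45.97 − 305.0 = 138.5·3.8280 − 305.0 = 225.176.
Rounded: (255, 239, 225).

(255, 239, 225)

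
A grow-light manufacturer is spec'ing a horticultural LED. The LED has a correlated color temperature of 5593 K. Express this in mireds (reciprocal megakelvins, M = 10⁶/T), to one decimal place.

178.8 mireds

M = 10⁶ / 5593 = 178.795 → 178.8 mireds.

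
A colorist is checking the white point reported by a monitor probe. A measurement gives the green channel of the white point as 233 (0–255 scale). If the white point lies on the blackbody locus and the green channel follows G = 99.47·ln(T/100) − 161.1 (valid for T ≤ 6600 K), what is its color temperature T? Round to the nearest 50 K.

ln t = (233 + 161.1) / 99.47 = 3.9620.
t = e^3.9620 = 52.562.
T = 100·t = 5256 K → 5250 K to the nearest 50 K.

5250 K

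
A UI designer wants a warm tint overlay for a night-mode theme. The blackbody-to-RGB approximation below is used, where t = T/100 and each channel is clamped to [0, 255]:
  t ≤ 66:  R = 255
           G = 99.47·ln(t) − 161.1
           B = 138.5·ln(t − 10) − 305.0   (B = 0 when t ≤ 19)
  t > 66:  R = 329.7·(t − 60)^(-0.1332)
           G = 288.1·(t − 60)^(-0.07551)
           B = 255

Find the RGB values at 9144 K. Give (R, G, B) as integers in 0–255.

t = 9144/100 = 91.44; the t > 66 branch applies.
R = 329.7·(91.44 − 60)^(-0.1332) = 329.7·31.44^(-0.1332) = 329.7·0.63174 = 208.283.
G = 288.1·(91.44 − 60)^(-0.07551) = 288.1·31.44^(-0.07551) = 288.1·0.77077 = 222.059.
B = 255 by definition for t > 66.
Rounded: (208, 222, 255).

(208, 222, 255)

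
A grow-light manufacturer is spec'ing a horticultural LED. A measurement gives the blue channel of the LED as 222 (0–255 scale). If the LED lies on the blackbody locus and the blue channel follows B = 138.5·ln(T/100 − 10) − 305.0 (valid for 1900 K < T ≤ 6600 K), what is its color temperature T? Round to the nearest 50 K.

5500 K

ln(t − 10) = (222 + 305.0) / 138.5 = 3.8051.
t − 10 = e^3.8051 = 44.928, so t = 54.928.
T = 100·t = 5493 K → 5500 K to the nearest 50 K.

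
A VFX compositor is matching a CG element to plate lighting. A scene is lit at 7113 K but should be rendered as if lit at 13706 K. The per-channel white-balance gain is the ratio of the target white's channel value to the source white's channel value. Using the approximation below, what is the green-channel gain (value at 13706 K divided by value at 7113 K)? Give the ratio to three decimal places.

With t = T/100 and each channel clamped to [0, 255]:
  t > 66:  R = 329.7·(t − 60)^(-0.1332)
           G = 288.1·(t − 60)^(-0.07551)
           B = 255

At 7113 K (t = 71.13):
  G = 288.1·(71.13 − 60)^(-0.07551) = 288.1·11.13^(-0.07551) = 288.1·0.83364 = 240.172.
At 13706 K (t = 137.06):
  G = 288.1·(137.06 − 60)^(-0.07551) = 288.1·77.06^(-0.07551) = 288.1·0.72032 = 207.524.
Gain = 207.524 / 240.172 = 0.8641 → 0.864.

0.864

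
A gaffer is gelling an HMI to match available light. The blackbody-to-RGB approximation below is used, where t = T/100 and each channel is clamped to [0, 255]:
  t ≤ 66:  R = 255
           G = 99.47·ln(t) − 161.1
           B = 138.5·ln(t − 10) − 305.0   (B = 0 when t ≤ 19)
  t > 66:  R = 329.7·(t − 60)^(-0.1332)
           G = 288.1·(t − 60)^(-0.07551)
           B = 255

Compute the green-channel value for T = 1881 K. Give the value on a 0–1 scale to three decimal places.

0.513

t = 1881/100 = 18.81; the t ≤ 66 branch applies.
G = 99.47·ln 18.81 − 161.1 = 99.47·2.9344 − 161.1 = 130.784.
On a 0–1 scale: 130.784/255 = 0.5129 → 0.513.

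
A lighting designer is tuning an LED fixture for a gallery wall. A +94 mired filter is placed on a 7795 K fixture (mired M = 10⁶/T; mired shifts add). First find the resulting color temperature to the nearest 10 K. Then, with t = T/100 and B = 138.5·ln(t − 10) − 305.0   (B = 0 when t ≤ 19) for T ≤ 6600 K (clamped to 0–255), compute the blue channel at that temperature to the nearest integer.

M_in = 10⁶/7795 = 128.29; M_out = 128.29 + (+94) = 222.29.
T_out = 10⁶/222.29 = 4498.7 K → 4500 K; t = 45.
B = 138.5·ln(45 − 10) − 305.0 = 138.5·ln 35 − 305.0 = 138.5·3.5553 − 305.0 = 187.416.
Rounded: 187.

187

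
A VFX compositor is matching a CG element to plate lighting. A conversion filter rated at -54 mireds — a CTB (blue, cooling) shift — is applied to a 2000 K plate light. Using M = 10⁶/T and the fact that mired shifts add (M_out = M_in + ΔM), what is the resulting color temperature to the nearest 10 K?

2240 K

M_in = 10⁶/2000 = 500.00 mireds.
M_out = 500.00 + (-54) = 446.00 mireds.
T_out = 10⁶/446.00 = 2242.2 K → 2240 K.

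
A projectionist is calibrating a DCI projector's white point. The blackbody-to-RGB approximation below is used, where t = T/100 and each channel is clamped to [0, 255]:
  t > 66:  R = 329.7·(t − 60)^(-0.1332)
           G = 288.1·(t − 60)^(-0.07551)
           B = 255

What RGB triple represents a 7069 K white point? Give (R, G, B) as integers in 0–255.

(240, 241, 255)

t = 7069/100 = 70.69; the t > 66 branch applies.
R = 329.7·(70.69 − 60)^(-0.1332) = 329.7·10.69^(-0.1332) = 329.7·0.72936 = 240.469.
G = 288.1·(70.69 − 60)^(-0.07551) = 288.1·10.69^(-0.07551) = 288.1·0.83618 = 240.905.
B = 255 by definition for t > 66.
Rounded: (240, 241, 255).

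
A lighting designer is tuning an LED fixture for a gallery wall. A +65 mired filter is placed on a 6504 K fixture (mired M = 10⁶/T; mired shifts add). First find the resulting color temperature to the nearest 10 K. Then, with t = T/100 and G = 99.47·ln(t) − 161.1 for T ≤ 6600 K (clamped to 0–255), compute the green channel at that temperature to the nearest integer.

219

M_in = 10⁶/6504 = 153.75; M_out = 153.75 + (+65) = 218.75.
T_out = 10⁶/218.75 = 4571.4 K → 4570 K; t = 45.7.
G = 99.47·ln 45.7 − 161.1 = 99.47·3.8221 − 161.1 = 219.084.
Rounded: 219.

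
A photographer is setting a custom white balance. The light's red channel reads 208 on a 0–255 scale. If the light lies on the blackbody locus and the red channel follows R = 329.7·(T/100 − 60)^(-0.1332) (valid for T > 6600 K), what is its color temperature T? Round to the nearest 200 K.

(t − 60)^(-0.1332) = 208/329.7 = 0.63088.
t − 60 = 0.63088^(1/-0.1332) = 0.63088^(-7.508) = 31.763, so t = 91.763.
T = 100·t = 9176 K → 9200 K to the nearest 200 K.

9200 K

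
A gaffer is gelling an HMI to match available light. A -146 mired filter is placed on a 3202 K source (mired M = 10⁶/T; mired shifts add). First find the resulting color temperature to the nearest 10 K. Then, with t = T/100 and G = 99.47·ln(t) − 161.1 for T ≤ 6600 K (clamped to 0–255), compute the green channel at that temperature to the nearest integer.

M_in = 10⁶/3202 = 312.30; M_out = 312.30 + (-146) = 166.30.
T_out = 10⁶/166.30 = 6013.1 K → 6010 K; t = 60.1.
G = 99.47·ln 60.1 − 161.1 = 99.47·4.0960 − 161.1 = 246.330.
Rounded: 246.

246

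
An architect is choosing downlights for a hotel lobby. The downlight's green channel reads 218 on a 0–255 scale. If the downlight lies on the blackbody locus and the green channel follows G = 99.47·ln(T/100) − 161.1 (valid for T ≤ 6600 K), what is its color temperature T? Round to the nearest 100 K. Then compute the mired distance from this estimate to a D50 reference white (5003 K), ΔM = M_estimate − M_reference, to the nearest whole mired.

ln t = (218 + 161.1) / 99.47 = 3.8112.
t = e^3.8112 = 45.205.
T = 100·t = 4520 K → 4500 K to the nearest 100 K.
M_estimate = 10⁶/4500 = 222.22; M_reference = 10⁶/5003 = 199.88.
ΔM = 222.22 − 199.88 = 22.34 → +22 mireds.

+22 mireds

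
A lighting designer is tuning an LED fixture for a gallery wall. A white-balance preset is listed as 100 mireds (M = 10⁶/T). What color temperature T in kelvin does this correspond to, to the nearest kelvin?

10000 K

T = 10⁶ / 100 = 10000.00 K → 10000 K.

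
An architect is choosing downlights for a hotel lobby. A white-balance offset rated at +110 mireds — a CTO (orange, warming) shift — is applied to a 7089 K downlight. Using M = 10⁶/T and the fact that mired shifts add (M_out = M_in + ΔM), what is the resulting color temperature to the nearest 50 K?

M_in = 10⁶/7089 = 141.06 mireds.
M_out = 141.06 + (+110) = 251.06 mireds.
T_out = 10⁶/251.06 = 3983.1 K → 4000 K.

4000 K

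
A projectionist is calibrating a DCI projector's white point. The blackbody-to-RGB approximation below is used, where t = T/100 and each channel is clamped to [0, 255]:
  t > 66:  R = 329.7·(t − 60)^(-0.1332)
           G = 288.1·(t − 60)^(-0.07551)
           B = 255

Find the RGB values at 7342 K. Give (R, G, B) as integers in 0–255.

(233, 237, 255)

t = 7342/100 = 73.42; the t > 66 branch applies.
R = 329.7·(73.42 − 60)^(-0.1332) = 329.7·13.42^(-0.1332) = 329.7·0.70759 = 233.293.
G = 288.1·(73.42 − 60)^(-0.07551) = 288.1·13.42^(-0.07551) = 288.1·0.82195 = 236.803.
B = 255 by definition for t > 66.
Rounded: (233, 237, 255).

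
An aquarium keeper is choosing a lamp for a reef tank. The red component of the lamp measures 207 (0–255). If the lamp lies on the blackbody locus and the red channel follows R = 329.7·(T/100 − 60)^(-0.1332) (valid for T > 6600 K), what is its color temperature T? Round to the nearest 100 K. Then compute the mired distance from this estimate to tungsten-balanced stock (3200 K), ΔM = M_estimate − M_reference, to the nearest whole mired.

(t − 60)^(-0.1332) = 207/329.7 = 0.62784.
t − 60 = 0.62784^(1/-0.1332) = 0.62784^(-7.508) = 32.933, so t = 92.933.
T = 100·t = 9293 K → 9300 K to the nearest 100 K.
M_estimate = 10⁶/9300 = 107.53; M_reference = 10⁶/3200 = 312.50.
ΔM = 107.53 − 312.50 = -204.97 → -205 mireds.

-205 mireds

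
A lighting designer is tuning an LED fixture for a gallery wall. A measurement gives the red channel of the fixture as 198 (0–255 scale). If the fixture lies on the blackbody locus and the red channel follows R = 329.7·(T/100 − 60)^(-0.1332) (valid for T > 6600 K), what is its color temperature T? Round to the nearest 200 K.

10600 K

(t − 60)^(-0.1332) = 198/329.7 = 0.60055.
t − 60 = 0.60055^(1/-0.1332) = 0.60055^(-7.508) = 45.980, so t = 105.980.
T = 100·t = 10598 K → 10600 K to the nearest 200 K.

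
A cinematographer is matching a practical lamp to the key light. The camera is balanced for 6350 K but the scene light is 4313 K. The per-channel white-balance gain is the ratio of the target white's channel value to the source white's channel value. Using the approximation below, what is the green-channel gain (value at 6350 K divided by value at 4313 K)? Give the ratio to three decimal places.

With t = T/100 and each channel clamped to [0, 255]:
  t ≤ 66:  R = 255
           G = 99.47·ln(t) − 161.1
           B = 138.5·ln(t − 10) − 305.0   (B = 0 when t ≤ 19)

At 4313 K (t = 43.13):
  G = 99.47·ln 43.13 − 161.1 = 99.47·3.7642 − 161.1 = 213.327.
At 6350 K (t = 63.5):
  G = 99.47·ln 63.5 − 161.1 = 99.47·4.1510 − 161.1 = 251.804.
Gain = 251.804 / 213.327 = 1.1804 → 1.180.

1.180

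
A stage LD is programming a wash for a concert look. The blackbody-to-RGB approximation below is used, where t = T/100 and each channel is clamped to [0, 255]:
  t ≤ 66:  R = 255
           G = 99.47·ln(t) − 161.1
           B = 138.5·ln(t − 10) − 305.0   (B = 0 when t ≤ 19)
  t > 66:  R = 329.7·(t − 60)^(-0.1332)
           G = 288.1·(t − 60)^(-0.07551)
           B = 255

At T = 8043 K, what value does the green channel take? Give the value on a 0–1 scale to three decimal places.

0.900

t = 8043/100 = 80.43; the t > 66 branch applies.
G = 288.1·(80.43 − 60)^(-0.07551) = 288.1·20.43^(-0.07551) = 288.1·0.79627 = 229.406.
On a 0–1 scale: 229.406/255 = 0.8996 → 0.900.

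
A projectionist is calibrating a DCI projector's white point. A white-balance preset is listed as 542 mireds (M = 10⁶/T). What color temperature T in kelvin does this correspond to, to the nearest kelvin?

1845 K

T = 10⁶ / 542 = 1845.02 K → 1845 K.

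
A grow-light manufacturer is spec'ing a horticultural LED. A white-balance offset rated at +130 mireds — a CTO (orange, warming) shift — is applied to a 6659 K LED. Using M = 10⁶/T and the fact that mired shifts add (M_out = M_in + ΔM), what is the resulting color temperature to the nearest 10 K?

M_in = 10⁶/6659 = 150.17 mireds.
M_out = 150.17 + (+130) = 280.17 mireds.
T_out = 10⁶/280.17 = 3569.2 K → 3570 K.

3570 K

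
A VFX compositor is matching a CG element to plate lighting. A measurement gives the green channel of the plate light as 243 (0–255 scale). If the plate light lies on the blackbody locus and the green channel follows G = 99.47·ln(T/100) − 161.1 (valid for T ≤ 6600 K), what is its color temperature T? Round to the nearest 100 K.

ln t = (243 + 161.1) / 99.47 = 4.0625.
t = e^4.0625 = 58.121.
T = 100·t = 5812 K → 5800 K to the nearest 100 K.

5800 K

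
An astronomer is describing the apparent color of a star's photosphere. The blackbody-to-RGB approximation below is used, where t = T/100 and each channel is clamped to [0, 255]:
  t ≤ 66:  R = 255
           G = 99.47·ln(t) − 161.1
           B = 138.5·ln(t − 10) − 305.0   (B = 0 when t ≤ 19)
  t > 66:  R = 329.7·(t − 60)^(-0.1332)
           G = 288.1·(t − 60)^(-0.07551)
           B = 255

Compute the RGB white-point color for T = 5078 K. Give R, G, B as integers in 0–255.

R=255, G=230, B=209

t = 5078/100 = 50.78; the t ≤ 66 branch applies.
R = 255 by definition for t ≤ 66.
G = 99.47·ln 50.78 − 161.1 = 99.47·3.9275 − 161.1 = 229.569.
B = 138.5·ln(50.78 − 10) − 305.0 = 138.5·ln 40.78 − 305.0 = 138.5·3.7082 − 305.0 = 208.585.
Rounded: (255, 230, 209).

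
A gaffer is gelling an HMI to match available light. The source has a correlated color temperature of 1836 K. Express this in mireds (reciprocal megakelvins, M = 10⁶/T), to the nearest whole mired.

M = 10⁶ / 1836 = 544.662 → 545 mireds.

545 mireds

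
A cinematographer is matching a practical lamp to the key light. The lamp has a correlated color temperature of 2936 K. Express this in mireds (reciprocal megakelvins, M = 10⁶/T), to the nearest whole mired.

341 mireds

M = 10⁶ / 2936 = 340.599 → 341 mireds.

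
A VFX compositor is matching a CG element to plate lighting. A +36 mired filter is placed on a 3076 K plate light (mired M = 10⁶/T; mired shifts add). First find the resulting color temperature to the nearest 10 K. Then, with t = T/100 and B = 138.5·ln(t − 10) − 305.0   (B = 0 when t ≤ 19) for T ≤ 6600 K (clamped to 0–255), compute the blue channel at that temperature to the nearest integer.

93

M_in = 10⁶/3076 = 325.10; M_out = 325.10 + (+36) = 361.10.
T_out = 10⁶/361.10 = 2769.3 K → 2770 K; t = 27.7.
B = 138.5·ln(27.7 − 10) − 305.0 = 138.5·ln 17.7 − 305.0 = 138.5·2.8736 − 305.0 = 92.989.
Rounded: 93.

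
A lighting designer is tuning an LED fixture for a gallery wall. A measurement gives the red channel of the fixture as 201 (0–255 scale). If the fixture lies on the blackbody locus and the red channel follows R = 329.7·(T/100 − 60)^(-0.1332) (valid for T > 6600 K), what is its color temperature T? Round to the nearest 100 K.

10100 K

(t − 60)^(-0.1332) = 201/329.7 = 0.60965.
t − 60 = 0.60965^(1/-0.1332) = 0.60965^(-7.508) = 41.071, so t = 101.071.
T = 100·t = 10107 K → 10100 K to the nearest 100 K.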